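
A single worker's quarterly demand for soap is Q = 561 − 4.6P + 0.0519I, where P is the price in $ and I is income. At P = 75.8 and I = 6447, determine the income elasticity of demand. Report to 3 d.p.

0.612

At P = 75.8, I = 6447: Q = 546.919.
Holding P constant, ∂Q/∂I = 0.0519.
η_I = (∂Q/∂I)·(I/Q) = 0.0519 × (6447/546.919) = 0.612.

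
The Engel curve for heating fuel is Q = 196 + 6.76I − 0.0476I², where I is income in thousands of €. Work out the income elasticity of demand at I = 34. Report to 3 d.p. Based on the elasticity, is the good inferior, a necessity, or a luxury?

At I = 34: Q = 370.8144.
dQ/dI = 6.76 − 0.0952I = 3.52320.
η = (dQ/dI)·(I/Q) = 3.52320 × (34/370.8144) = 0.323.
0 < η < 1 ⇒ necessity.

0.323 (necessity)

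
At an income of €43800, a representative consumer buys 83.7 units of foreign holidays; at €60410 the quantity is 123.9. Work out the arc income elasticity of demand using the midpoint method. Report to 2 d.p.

ΔQ = 123.9 − 83.7 = 40.2; midpoint Q̄ = (83.7 + 123.9)/2 = 103.8.
ΔI = 60410 − 43800 = 16610; midpoint Ī = (43800 + 60410)/2 = 52105.
η = (ΔQ/Q̄) ÷ (ΔI/Ī) = (40.2/103.8) ÷ (16610/52105) = 1.21.

1.21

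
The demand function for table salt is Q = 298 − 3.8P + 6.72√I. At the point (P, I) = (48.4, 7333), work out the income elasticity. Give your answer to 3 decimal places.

0.417

At P = 48.4, I = 7333: Q = 689.533.
Holding P constant, ∂Q/∂I = 6.72/(2√I) = 0.0392372.
η_I = (∂Q/∂I)·(I/Q) = 0.0392372 × (7333/689.533) = 0.417.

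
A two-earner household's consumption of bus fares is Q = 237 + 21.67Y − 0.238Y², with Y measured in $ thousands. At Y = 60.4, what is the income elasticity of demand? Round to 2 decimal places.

At Y = 60.4: Q = 677.6059.
dQ/dY = 21.67 − 0.476Y = -7.08040.
η = (dQ/dY)·(Y/Q) = -7.08040 × (60.4/677.6059) = -0.63.

-0.63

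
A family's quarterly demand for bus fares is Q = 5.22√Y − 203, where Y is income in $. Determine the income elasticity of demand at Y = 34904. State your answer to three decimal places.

At Y = 34904: Q = 772.232.
dQ/dY = 5.22/(2√Y) = 0.0139702 at this income.
η = (dQ/dY)·(Y/Q) = 0.0139702 × (34904/772.232) = 0.631.

0.631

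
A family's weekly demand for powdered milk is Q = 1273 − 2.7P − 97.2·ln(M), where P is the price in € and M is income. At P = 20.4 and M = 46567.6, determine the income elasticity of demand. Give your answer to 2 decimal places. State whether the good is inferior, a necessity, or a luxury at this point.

-0.56 (inferior good)

At P = 20.4, M = 46567.6: Q = 173.150.
Holding P constant, ∂Q/∂M = -97.2/M = -0.00208729.
η_M = (∂Q/∂M)·(M/Q) = -0.00208729 × (46567.6/173.150) = -0.56.
Since η < 0, this is an inferior good.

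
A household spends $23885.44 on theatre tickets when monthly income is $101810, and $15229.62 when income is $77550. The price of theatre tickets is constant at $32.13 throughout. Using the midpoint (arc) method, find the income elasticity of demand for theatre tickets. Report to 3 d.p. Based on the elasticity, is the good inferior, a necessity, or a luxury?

1.636 (luxury)

With a constant price, Q₁ = 23885.44/32.13 = 743.400 and Q₂ = 15229.62/32.13 = 474.000 (equivalently, work directly with expenditure since P cancels).
Midpoint %ΔQ = (15229.62 − 23885.44)/19557.53 = -0.44258; midpoint %ΔI = (77550 − 101810)/89680 = -0.27052.
η = -0.44258 / -0.27052 = 1.636.
η > 1 ⇒ luxury.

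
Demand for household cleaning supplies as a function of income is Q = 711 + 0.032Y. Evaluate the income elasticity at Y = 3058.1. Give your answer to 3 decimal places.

At Y = 3058.1: Q = 808.859.
dQ/dY = 0.032.
η = (dQ/dY)·(Y/Q) = 0.032 × (3058.1/808.859) = 0.121.

0.121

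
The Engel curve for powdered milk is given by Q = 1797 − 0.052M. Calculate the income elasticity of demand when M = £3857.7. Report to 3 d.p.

-0.126

At M = 3857.7: Q = 1596.400.
dQ/dM = −0.052.
η = (dQ/dM)·(M/Q) = -0.052 × (3857.7/1596.400) = -0.126.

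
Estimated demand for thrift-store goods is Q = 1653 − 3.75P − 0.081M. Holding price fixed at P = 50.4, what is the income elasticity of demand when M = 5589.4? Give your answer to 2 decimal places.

-0.45

At P = 50.4, M = 5589.4: Q = 1011.259.
Holding P constant, ∂Q/∂M = −0.081.
η_M = (∂Q/∂M)·(M/Q) = -0.081 × (5589.4/1011.259) = -0.45.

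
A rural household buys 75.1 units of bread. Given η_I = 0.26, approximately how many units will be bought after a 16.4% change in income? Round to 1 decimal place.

%ΔQ ≈ η × %ΔI = 0.26 × 16.4% = 4.264%.
New Q ≈ 75.1 × (1 + 0.04264) = 78.3.

78.3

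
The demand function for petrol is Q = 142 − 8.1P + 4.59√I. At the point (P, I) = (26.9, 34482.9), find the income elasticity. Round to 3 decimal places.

At P = 26.9, I = 34482.9: Q = 776.453.
Holding P constant, ∂Q/∂I = 4.59/(2√I) = 0.0123589.
η_I = (∂Q/∂I)·(I/Q) = 0.0123589 × (34482.9/776.453) = 0.549.

0.549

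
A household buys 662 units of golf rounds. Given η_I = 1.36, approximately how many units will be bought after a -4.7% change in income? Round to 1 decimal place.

%ΔQ ≈ η × %ΔI = 1.36 × (-4.7%) = -6.392%.
New Q ≈ 662 × (1 − 0.06392) = 619.7.

619.7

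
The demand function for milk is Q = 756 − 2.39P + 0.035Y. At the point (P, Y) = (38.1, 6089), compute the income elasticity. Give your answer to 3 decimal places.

0.243

At P = 38.1, Y = 6089: Q = 878.056.
Holding P constant, ∂Q/∂Y = 0.035.
η_Y = (∂Q/∂Y)·(Y/Q) = 0.035 × (6089/878.056) = 0.243.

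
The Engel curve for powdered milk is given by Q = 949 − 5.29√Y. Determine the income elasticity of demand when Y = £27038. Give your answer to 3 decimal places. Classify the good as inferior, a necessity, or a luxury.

At Y = 27038: Q = 79.153.
dQ/dY = -5.29/(2√Y) = -0.0160856 at this income.
η = (dQ/dY)·(Y/Q) = -0.0160856 × (27038/79.153) = -5.495.
Since η < 0, the good is an inferior good.

-5.495 (inferior good)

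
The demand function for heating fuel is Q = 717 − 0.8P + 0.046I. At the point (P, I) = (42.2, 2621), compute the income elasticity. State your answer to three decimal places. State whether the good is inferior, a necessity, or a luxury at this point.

0.150 (necessity)

At P = 42.2, I = 2621: Q = 803.806.
Holding P constant, ∂Q/∂I = 0.046.
η_I = (∂Q/∂I)·(I/Q) = 0.046 × (2621/803.806) = 0.150.
Since 0 < η < 1, this is a necessity.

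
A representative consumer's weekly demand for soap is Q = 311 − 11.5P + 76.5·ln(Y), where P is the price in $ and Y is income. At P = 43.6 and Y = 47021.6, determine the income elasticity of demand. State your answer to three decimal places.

At P = 43.6, Y = 47021.6: Q = 632.615.
Holding P constant, ∂Q/∂Y = 76.5/Y = 0.00162691.
η_Y = (∂Q/∂Y)·(Y/Q) = 0.00162691 × (47021.6/632.615) = 0.121.

0.121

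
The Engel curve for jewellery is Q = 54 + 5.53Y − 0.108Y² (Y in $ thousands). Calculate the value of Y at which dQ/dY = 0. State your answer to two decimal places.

dQ/dY = 5.53 − 0.216Y.
The good is inferior where dQ/dY < 0. Setting dQ/dY = 0 gives Y = 5.53 / 0.216 = 25.60.

25.60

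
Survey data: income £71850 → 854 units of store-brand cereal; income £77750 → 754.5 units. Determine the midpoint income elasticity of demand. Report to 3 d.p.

ΔQ = 754.5 − 854 = -99.5; midpoint Q̄ = (854 + 754.5)/2 = 804.25.
ΔI = 77750 − 71850 = 5900; midpoint Ī = (71850 + 77750)/2 = 74800.
η = (ΔQ/Q̄) ÷ (ΔI/Ī) = (-99.5/804.25) ÷ (5900/74800) = -1.568.

-1.568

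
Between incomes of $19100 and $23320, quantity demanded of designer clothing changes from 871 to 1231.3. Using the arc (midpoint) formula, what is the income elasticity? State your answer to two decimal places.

ΔQ = 1231.3 − 871 = 360.3; midpoint Q̄ = (871 + 1231.3)/2 = 1051.15.
ΔI = 23320 − 19100 = 4220; midpoint Ī = (19100 + 23320)/2 = 21210.
η = (ΔQ/Q̄) ÷ (ΔI/Ī) = (360.3/1051.15) ÷ (4220/21210) = 1.72.

1.72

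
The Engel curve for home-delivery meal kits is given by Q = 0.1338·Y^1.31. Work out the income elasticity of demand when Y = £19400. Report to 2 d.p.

1.31

For Q = A·Y^β the income elasticity is constant and equal to β.
Here β = 1.31, so η = 1.31.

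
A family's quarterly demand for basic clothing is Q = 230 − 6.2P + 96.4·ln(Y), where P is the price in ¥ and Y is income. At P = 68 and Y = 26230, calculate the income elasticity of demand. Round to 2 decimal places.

0.12

At P = 68, Y = 26230: Q = 789.237.
Holding P constant, ∂Q/∂Y = 96.4/Y = 0.00367518.
η_Y = (∂Q/∂Y)·(Y/Q) = 0.00367518 × (26230/789.237) = 0.12.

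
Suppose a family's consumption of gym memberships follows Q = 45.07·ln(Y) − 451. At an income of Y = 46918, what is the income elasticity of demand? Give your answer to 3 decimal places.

At Y = 46918: Q = 33.780.
dQ/dY = 45.07/Y = 0.000960612 at this income.
η = (dQ/dY)·(Y/Q) = 0.000960612 × (46918/33.780) = 1.334.

1.334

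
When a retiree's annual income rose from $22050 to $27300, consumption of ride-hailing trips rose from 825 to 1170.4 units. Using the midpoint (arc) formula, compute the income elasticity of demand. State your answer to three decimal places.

1.627

ΔQ = 1170.4 − 825 = 345.4; midpoint Q̄ = (825 + 1170.4)/2 = 997.7.
ΔI = 27300 − 22050 = 5250; midpoint Ī = (22050 + 27300)/2 = 24675.
η = (ΔQ/Q̄) ÷ (ΔI/Ī) = (345.4/997.7) ÷ (5250/24675) = 1.627.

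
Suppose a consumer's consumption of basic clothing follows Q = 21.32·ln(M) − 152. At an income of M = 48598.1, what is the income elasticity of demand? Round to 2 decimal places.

0.27

At M = 48598.1: Q = 78.071.
dQ/dM = 21.32/M = 0.0004387 at this income.
η = (dQ/dM)·(M/Q) = 0.0004387 × (48598.1/78.071) = 0.27.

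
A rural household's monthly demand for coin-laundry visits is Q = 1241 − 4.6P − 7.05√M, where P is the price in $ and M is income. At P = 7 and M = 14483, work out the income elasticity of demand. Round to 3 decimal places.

At P = 7, M = 14483: Q = 360.365.
Holding P constant, ∂Q/∂M = -7.05/(2√M) = -0.0292907.
η_M = (∂Q/∂M)·(M/Q) = -0.0292907 × (14483/360.365) = -1.177.

-1.177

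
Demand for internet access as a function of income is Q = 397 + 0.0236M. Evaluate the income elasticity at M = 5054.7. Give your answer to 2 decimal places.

0.23

At M = 5054.7: Q = 516.291.
dQ/dM = 0.0236.
η = (dQ/dM)·(M/Q) = 0.0236 × (5054.7/516.291) = 0.23.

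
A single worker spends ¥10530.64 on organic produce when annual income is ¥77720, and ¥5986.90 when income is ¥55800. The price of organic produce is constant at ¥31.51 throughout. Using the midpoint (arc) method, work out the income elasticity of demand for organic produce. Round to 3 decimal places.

1.676

With a constant price, Q₁ = 10530.64/31.51 = 334.200 and Q₂ = 5986.90/31.51 = 190.000 (equivalently, work directly with expenditure since P cancels).
Midpoint %ΔQ = (5986.90 − 10530.64)/8258.77 = -0.55017; midpoint %ΔI = (55800 − 77720)/66760 = -0.32834.
η = -0.55017 / -0.32834 = 1.676.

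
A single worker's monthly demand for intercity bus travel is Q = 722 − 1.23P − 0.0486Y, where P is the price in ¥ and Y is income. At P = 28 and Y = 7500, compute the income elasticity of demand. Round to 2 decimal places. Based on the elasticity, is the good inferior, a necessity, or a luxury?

At P = 28, Y = 7500: Q = 323.060.
Holding P constant, ∂Q/∂Y = −0.0486.
η_Y = (∂Q/∂Y)·(Y/Q) = -0.0486 × (7500/323.060) = -1.13.
Since η < 0, this is an inferior good.

-1.13 (inferior good)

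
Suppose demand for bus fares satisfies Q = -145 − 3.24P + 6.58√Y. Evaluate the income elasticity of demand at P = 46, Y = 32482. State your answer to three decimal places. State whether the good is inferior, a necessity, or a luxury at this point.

At P = 46, Y = 32482: Q = 891.858.
Holding P constant, ∂Q/∂Y = 6.58/(2√Y) = 0.0182547.
η_Y = (∂Q/∂Y)·(Y/Q) = 0.0182547 × (32482/891.858) = 0.665.
Since 0 < η < 1, this is a necessity.

0.665 (necessity)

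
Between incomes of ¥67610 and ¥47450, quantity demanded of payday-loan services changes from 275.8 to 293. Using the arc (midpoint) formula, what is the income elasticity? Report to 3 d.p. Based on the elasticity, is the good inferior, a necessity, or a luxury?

ΔQ = 293 − 275.8 = 17.2; midpoint Q̄ = (275.8 + 293)/2 = 284.4.
ΔI = 47450 − 67610 = -20160; midpoint Ī = (67610 + 47450)/2 = 57530.
η = (ΔQ/Q̄) ÷ (ΔI/Ī) = (17.2/284.4) ÷ (-20160/57530) = -0.173.
η < 0 ⇒ inferior good.

-0.173 (inferior good)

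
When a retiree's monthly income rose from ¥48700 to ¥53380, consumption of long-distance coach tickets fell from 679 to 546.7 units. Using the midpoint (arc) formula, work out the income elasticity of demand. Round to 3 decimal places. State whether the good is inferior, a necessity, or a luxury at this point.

-2.354 (inferior good)

ΔQ = 546.7 − 679 = -132.3; midpoint Q̄ = (679 + 546.7)/2 = 612.85.
ΔI = 53380 − 48700 = 4680; midpoint Ī = (48700 + 53380)/2 = 51040.
η = (ΔQ/Q̄) ÷ (ΔI/Ī) = (-132.3/612.85) ÷ (4680/51040) = -2.354.
η < 0 ⇒ inferior good.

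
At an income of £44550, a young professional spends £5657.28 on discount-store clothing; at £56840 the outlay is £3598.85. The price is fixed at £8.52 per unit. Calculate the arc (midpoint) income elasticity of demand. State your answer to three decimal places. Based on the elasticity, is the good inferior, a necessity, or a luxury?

-1.835 (inferior good)

With a constant price, Q₁ = 5657.28/8.52 = 664.000 and Q₂ = 3598.85/8.52 = 422.400 (equivalently, work directly with expenditure since P cancels).
Midpoint %ΔQ = (3598.85 − 5657.28)/4628.06 = -0.44477; midpoint %ΔI = (56840 − 44550)/50695 = 0.24243.
η = -0.44477 / 0.24243 = -1.835.
η < 0 ⇒ inferior good.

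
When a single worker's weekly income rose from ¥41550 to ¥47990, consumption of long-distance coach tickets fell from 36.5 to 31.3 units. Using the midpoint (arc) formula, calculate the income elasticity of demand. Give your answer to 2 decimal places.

-1.07

ΔQ = 31.3 − 36.5 = -5.2; midpoint Q̄ = (36.5 + 31.3)/2 = 33.9.
ΔI = 47990 − 41550 = 6440; midpoint Ī = (41550 + 47990)/2 = 44770.
η = (ΔQ/Q̄) ÷ (ΔI/Ī) = (-5.2/33.9) ÷ (6440/44770) = -1.07.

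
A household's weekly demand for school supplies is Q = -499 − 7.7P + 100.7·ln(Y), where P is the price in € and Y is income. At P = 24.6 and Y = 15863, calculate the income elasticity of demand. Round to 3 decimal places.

0.353

At P = 24.6, Y = 15863: Q = 285.525.
Holding P constant, ∂Q/∂Y = 100.7/Y = 0.00634811.
η_Y = (∂Q/∂Y)·(Y/Q) = 0.00634811 × (15863/285.525) = 0.353.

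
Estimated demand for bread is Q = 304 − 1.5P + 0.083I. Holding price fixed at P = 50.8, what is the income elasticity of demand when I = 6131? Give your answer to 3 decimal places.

At P = 50.8, I = 6131: Q = 736.673.
Holding P constant, ∂Q/∂I = 0.083.
η_I = (∂Q/∂I)·(I/Q) = 0.083 × (6131/736.673) = 0.691.

0.691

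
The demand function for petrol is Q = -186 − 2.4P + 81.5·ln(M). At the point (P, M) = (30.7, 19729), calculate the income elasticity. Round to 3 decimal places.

At P = 30.7, M = 19729: Q = 546.342.
Holding P constant, ∂Q/∂M = 81.5/M = 0.00413097.
η_M = (∂Q/∂M)·(M/Q) = 0.00413097 × (19729/546.342) = 0.149.

0.149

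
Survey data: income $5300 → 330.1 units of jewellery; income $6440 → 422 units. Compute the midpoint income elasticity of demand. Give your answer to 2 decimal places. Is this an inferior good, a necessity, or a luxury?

ΔQ = 422 − 330.1 = 91.9; midpoint Q̄ = (330.1 + 422)/2 = 376.05.
ΔI = 6440 − 5300 = 1140; midpoint Ī = (5300 + 6440)/2 = 5870.
η = (ΔQ/Q̄) ÷ (ΔI/Ī) = (91.9/376.05) ÷ (1140/5870) = 1.26.
η > 1 ⇒ luxury.

1.26 (luxury)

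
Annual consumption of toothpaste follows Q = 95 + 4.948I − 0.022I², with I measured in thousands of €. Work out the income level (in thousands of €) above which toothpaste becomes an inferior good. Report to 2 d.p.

dQ/dI = 4.948 − 0.044I.
The good is inferior where dQ/dI < 0. Setting dQ/dI = 0 gives I = 4.948 / 0.044 = 112.45.

112.45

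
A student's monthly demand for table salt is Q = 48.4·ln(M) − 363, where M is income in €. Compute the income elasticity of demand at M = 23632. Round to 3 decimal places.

At M = 23632: Q = 124.405.
dQ/dM = 48.4/M = 0.00204807 at this income.
η = (dQ/dM)·(M/Q) = 0.00204807 × (23632/124.405) = 0.389.

0.389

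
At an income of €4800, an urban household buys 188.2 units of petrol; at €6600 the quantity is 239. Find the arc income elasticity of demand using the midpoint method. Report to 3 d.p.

ΔQ = 239 − 188.2 = 50.8; midpoint Q̄ = (188.2 + 239)/2 = 213.6.
ΔI = 6600 − 4800 = 1800; midpoint Ī = (4800 + 6600)/2 = 5700.
η = (ΔQ/Q̄) ÷ (ΔI/Ī) = (50.8/213.6) ÷ (1800/5700) = 0.753.

0.753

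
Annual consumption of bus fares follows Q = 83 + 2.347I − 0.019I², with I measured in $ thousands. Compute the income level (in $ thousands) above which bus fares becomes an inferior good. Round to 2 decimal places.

61.76

dQ/dI = 2.347 − 0.038I.
The good is inferior where dQ/dI < 0. Setting dQ/dI = 0 gives I = 2.347 / 0.038 = 61.76.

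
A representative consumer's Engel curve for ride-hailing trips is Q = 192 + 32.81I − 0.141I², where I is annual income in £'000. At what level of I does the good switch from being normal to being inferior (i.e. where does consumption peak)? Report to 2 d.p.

dQ/dI = 32.81 − 0.282I.
The good is inferior where dQ/dI < 0. Setting dQ/dI = 0 gives I = 32.81 / 0.282 = 116.35.

116.35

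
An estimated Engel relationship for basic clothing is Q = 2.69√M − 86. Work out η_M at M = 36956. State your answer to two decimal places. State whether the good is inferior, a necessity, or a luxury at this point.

0.60 (necessity)

At M = 36956: Q = 431.124.
dQ/dM = 2.69/(2√M) = 0.00699648 at this income.
η = (dQ/dM)·(M/Q) = 0.00699648 × (36956/431.124) = 0.60.
Since 0 < η < 1, the good is a necessity.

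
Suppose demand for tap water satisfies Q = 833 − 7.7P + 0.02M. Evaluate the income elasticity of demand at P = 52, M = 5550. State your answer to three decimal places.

At P = 52, M = 5550: Q = 543.600.
Holding P constant, ∂Q/∂M = 0.02.
η_M = (∂Q/∂M)·(M/Q) = 0.02 × (5550/543.600) = 0.204.

0.204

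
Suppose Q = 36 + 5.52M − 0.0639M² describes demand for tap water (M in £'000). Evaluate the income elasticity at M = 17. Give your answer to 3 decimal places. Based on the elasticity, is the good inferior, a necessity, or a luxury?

0.511 (necessity)

At M = 17: Q = 111.3729.
dQ/dM = 5.52 − 0.1278M = 3.34740.
η = (dQ/dM)·(M/Q) = 3.34740 × (17/111.3729) = 0.511.
0 < η < 1 ⇒ necessity.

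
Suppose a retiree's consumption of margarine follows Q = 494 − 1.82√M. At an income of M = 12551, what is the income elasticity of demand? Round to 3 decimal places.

-0.351

At M = 12551: Q = 290.103.
dQ/dM = -1.82/(2√M) = -0.00812273 at this income.
η = (dQ/dM)·(M/Q) = -0.00812273 × (12551/290.103) = -0.351.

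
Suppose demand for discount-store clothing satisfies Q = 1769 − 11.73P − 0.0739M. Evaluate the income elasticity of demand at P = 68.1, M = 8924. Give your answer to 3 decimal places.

-2.123

At P = 68.1, M = 8924: Q = 310.703.
Holding P constant, ∂Q/∂M = −0.0739.
η_M = (∂Q/∂M)·(M/Q) = -0.0739 × (8924/310.703) = -2.123.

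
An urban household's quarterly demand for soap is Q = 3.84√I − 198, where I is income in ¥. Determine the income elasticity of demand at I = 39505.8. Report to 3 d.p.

At I = 39505.8: Q = 565.241.
dQ/dI = 3.84/(2√I) = 0.00965986 at this income.
η = (dQ/dI)·(I/Q) = 0.00965986 × (39505.8/565.241) = 0.675.

0.675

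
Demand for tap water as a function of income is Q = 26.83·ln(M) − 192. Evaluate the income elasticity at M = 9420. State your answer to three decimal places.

0.501

At M = 9420: Q = 53.510.
dQ/dM = 26.83/M = 0.0028482 at this income.
η = (dQ/dM)·(M/Q) = 0.0028482 × (9420/53.510) = 0.501.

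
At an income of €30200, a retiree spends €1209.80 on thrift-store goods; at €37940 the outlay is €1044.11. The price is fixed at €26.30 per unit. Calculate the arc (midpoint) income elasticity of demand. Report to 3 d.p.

With a constant price, Q₁ = 1209.80/26.30 = 46.000 and Q₂ = 1044.11/26.30 = 39.700 (equivalently, work directly with expenditure since P cancels).
Midpoint %ΔQ = (1044.11 − 1209.80)/1126.96 = -0.14702; midpoint %ΔI = (37940 − 30200)/34070 = 0.22718.
η = -0.14702 / 0.22718 = -0.647.

-0.647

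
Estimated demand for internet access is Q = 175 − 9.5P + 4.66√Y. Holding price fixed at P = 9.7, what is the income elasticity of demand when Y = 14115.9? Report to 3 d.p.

0.435

At P = 9.7, Y = 14115.9: Q = 636.506.
Holding P constant, ∂Q/∂Y = 4.66/(2√Y) = 0.0196111.
η_Y = (∂Q/∂Y)·(Y/Q) = 0.0196111 × (14115.9/636.506) = 0.435.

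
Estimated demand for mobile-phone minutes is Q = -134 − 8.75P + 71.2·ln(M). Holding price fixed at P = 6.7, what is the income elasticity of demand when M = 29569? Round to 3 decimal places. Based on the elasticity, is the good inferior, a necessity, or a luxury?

At P = 6.7, M = 29569: Q = 540.342.
Holding P constant, ∂Q/∂M = 71.2/M = 0.00240793.
η_M = (∂Q/∂M)·(M/Q) = 0.00240793 × (29569/540.342) = 0.132.
Since 0 < η < 1, this is a necessity.

0.132 (necessity)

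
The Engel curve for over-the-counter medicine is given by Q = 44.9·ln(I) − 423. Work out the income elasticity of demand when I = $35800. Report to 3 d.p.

At I = 35800: Q = 47.808.
dQ/dI = 44.9/I = 0.00125419 at this income.
η = (dQ/dI)·(I/Q) = 0.00125419 × (35800/47.808) = 0.939.

0.939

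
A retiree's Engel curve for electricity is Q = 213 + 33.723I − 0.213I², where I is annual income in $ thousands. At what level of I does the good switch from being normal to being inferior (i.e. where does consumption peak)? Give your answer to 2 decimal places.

79.16

dQ/dI = 33.723 − 0.426I.
The good is inferior where dQ/dI < 0. Setting dQ/dI = 0 gives I = 33.723 / 0.426 = 79.16.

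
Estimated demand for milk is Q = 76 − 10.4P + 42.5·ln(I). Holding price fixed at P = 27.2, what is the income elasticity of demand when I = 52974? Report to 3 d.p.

At P = 27.2, I = 52974: Q = 255.416.
Holding P constant, ∂Q/∂I = 42.5/I = 0.00080228.
η_I = (∂Q/∂I)·(I/Q) = 0.00080228 × (52974/255.416) = 0.166.

0.166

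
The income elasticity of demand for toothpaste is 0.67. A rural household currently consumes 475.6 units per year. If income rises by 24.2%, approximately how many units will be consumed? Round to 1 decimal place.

%ΔQ ≈ η × %ΔI = 0.67 × 24.2% = 16.214%.
New Q ≈ 475.6 × (1 + 0.16214) = 552.7.

552.7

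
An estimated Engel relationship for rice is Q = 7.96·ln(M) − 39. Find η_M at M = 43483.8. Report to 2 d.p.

0.17

At M = 43483.8: Q = 46.014.
dQ/dM = 7.96/M = 0.000183057 at this income.
η = (dQ/dM)·(M/Q) = 0.000183057 × (43483.8/46.014) = 0.17.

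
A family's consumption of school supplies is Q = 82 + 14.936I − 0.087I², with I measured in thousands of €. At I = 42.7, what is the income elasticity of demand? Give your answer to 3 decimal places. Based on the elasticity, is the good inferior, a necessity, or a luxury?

0.571 (necessity)

At I = 42.7: Q = 561.1410.
dQ/dI = 14.936 − 0.174I = 7.50620.
η = (dQ/dI)·(I/Q) = 7.50620 × (42.7/561.1410) = 0.571.
0 < η < 1 ⇒ necessity.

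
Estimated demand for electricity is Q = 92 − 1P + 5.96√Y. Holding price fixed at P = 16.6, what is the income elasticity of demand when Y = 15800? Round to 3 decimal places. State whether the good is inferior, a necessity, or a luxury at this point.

0.454 (necessity)

At P = 16.6, Y = 15800: Q = 824.560.
Holding P constant, ∂Q/∂Y = 5.96/(2√Y) = 0.0237076.
η_Y = (∂Q/∂Y)·(Y/Q) = 0.0237076 × (15800/824.560) = 0.454.
Since 0 < η < 1, this is a necessity.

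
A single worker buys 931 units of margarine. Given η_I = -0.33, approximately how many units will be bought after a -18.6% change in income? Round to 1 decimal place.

988.1

%ΔQ ≈ η × %ΔI = -0.33 × (-18.6%) = 6.138%.
New Q ≈ 931 × (1 + 0.06138) = 988.1.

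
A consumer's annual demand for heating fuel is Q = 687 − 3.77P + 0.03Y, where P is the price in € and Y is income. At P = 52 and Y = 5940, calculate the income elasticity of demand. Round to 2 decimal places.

At P = 52, Y = 5940: Q = 669.160.
Holding P constant, ∂Q/∂Y = 0.03.
η_Y = (∂Q/∂Y)·(Y/Q) = 0.03 × (5940/669.160) = 0.27.

0.27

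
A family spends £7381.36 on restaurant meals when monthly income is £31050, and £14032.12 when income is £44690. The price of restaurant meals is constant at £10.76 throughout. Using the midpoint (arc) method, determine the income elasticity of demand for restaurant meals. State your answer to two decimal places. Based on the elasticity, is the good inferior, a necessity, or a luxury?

1.72 (luxury)

With a constant price, Q₁ = 7381.36/10.76 = 686.000 and Q₂ = 14032.12/10.76 = 1304.100 (equivalently, work directly with expenditure since P cancels).
Midpoint %ΔQ = (14032.12 − 7381.36)/10706.74 = 0.62118; midpoint %ΔI = (44690 − 31050)/37870 = 0.36018.
η = 0.62118 / 0.36018 = 1.72.
η > 1 ⇒ luxury.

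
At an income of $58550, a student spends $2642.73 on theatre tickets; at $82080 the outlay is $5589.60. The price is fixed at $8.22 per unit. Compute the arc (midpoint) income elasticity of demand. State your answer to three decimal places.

With a constant price, Q₁ = 2642.73/8.22 = 321.500 and Q₂ = 5589.60/8.22 = 680.000 (equivalently, work directly with expenditure since P cancels).
Midpoint %ΔQ = (5589.60 − 2642.73)/4116.17 = 0.71593; midpoint %ΔI = (82080 − 58550)/70315 = 0.33464.
η = 0.71593 / 0.33464 = 2.139.

2.139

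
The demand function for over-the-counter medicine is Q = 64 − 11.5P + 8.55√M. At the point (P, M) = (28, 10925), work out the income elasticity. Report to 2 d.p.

At P = 28, M = 10925: Q = 635.669.
Holding P constant, ∂Q/∂M = 8.55/(2√M) = 0.0409002.
η_M = (∂Q/∂M)·(M/Q) = 0.0409002 × (10925/635.669) = 0.70.

0.70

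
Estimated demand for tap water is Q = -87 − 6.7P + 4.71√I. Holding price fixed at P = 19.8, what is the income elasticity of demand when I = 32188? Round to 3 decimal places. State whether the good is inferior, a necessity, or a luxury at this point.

At P = 19.8, I = 32188: Q = 625.362.
Holding P constant, ∂Q/∂I = 4.71/(2√I) = 0.0131263.
η_I = (∂Q/∂I)·(I/Q) = 0.0131263 × (32188/625.362) = 0.676.
Since 0 < η < 1, this is a necessity.

0.676 (necessity)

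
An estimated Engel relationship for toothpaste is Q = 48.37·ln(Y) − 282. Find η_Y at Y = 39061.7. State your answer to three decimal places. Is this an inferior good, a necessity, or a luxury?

At Y = 39061.7: Q = 229.411.
dQ/dY = 48.37/Y = 0.0012383 at this income.
η = (dQ/dY)·(Y/Q) = 0.0012383 × (39061.7/229.411) = 0.211.
Since 0 < η < 1, the good is a necessity.

0.211 (necessity)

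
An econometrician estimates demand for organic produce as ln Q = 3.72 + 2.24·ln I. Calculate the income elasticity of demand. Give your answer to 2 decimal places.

2.24

In a log-linear demand, the coefficient on ln I is the income elasticity.
So η = 2.24.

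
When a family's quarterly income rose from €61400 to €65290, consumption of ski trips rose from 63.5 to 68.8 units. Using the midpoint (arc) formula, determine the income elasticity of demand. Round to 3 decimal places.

ΔQ = 68.8 − 63.5 = 5.3; midpoint Q̄ = (63.5 + 68.8)/2 = 66.15.
ΔI = 65290 − 61400 = 3890; midpoint Ī = (61400 + 65290)/2 = 63345.
η = (ΔQ/Q̄) ÷ (ΔI/Ī) = (5.3/66.15) ÷ (3890/63345) = 1.305.

1.305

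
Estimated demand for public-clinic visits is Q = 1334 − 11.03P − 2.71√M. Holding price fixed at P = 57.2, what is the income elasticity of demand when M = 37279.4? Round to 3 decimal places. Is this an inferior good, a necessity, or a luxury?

At P = 57.2, M = 37279.4: Q = 179.841.
Holding P constant, ∂Q/∂M = -2.71/(2√M) = -0.00701786.
η_M = (∂Q/∂M)·(M/Q) = -0.00701786 × (37279.4/179.841) = -1.455.
Since η < 0, this is an inferior good.

-1.455 (inferior good)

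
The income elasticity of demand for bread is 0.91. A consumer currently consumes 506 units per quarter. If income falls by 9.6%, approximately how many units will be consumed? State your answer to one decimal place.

%ΔQ ≈ η × %ΔI = 0.91 × (-9.6%) = -8.736%.
New Q ≈ 506 × (1 − 0.08736) = 461.8.

461.8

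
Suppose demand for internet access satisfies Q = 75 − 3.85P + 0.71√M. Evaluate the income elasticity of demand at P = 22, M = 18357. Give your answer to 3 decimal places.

At P = 22, M = 18357: Q = 86.496.
Holding P constant, ∂Q/∂M = 0.71/(2√M) = 0.00262016.
η_M = (∂Q/∂M)·(M/Q) = 0.00262016 × (18357/86.496) = 0.556.

0.556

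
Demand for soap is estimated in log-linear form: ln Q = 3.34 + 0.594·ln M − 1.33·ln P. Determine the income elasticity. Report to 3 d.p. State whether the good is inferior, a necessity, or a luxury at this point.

In a log-linear demand, the coefficient on ln M is the income elasticity.
So η = 0.594.
0 < η < 1 ⇒ necessity.

0.594 (necessity)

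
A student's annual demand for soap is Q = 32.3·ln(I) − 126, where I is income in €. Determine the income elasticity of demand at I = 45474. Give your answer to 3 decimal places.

0.147

At I = 45474: Q = 220.414.
dQ/dI = 32.3/I = 0.000710296 at this income.
η = (dQ/dI)·(I/Q) = 0.000710296 × (45474/220.414) = 0.147.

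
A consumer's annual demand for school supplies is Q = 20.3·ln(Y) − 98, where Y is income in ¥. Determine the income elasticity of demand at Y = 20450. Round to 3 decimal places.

0.196

At Y = 20450: Q = 103.492.
dQ/dY = 20.3/Y = 0.000992665 at this income.
η = (dQ/dY)·(Y/Q) = 0.000992665 × (20450/103.492) = 0.196.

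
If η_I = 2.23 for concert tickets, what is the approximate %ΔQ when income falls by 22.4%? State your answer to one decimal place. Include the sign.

-50.0%

%ΔQ ≈ η × %ΔI = 2.23 × (-22.4%) = -50.0%.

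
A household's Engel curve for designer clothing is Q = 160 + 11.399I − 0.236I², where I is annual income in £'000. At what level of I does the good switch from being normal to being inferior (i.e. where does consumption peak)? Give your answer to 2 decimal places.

dQ/dI = 11.399 − 0.472I.
The good is inferior where dQ/dI < 0. Setting dQ/dI = 0 gives I = 11.399 / 0.472 = 24.15.

24.15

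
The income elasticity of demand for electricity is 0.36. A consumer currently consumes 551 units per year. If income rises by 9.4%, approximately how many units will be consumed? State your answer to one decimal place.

%ΔQ ≈ η × %ΔI = 0.36 × 9.4% = 3.384%.
New Q ≈ 551 × (1 + 0.03384) = 569.6.

569.6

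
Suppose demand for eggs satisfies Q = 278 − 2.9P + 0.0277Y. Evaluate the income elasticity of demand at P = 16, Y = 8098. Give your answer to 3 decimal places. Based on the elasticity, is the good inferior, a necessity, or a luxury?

0.492 (necessity)

At P = 16, Y = 8098: Q = 455.915.
Holding P constant, ∂Q/∂Y = 0.0277.
η_Y = (∂Q/∂Y)·(Y/Q) = 0.0277 × (8098/455.915) = 0.492.
Since 0 < η < 1, this is a necessity.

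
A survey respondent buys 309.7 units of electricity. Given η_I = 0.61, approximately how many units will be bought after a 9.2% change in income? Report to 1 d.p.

327.1

%ΔQ ≈ η × %ΔI = 0.61 × 9.2% = 5.612%.
New Q ≈ 309.7 × (1 + 0.05612) = 327.1.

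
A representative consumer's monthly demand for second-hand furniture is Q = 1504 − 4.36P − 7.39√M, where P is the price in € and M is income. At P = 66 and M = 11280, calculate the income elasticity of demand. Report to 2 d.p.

-0.91

At P = 66, M = 11280: Q = 431.368.
Holding P constant, ∂Q/∂M = -7.39/(2√M) = -0.0347904.
η_M = (∂Q/∂M)·(M/Q) = -0.0347904 × (11280/431.368) = -0.91.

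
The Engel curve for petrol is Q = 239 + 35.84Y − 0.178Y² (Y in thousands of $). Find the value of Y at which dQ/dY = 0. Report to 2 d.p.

dQ/dY = 35.84 − 0.356Y.
The good is inferior where dQ/dY < 0. Setting dQ/dY = 0 gives Y = 35.84 / 0.356 = 100.67.

100.67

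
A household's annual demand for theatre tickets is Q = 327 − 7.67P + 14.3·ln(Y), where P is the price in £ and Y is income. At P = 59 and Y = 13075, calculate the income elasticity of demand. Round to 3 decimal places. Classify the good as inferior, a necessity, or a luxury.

1.428 (luxury)

At P = 59, Y = 13075: Q = 10.012.
Holding P constant, ∂Q/∂Y = 14.3/Y = 0.00109369.
η_Y = (∂Q/∂Y)·(Y/Q) = 0.00109369 × (13075/10.012) = 1.428.
Since η > 1, this is a luxury.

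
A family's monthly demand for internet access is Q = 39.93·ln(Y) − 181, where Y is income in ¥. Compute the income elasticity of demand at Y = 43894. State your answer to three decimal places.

At Y = 43894: Q = 245.833.
dQ/dY = 39.93/Y = 0.000909692 at this income.
η = (dQ/dY)·(Y/Q) = 0.000909692 × (43894/245.833) = 0.162.

0.162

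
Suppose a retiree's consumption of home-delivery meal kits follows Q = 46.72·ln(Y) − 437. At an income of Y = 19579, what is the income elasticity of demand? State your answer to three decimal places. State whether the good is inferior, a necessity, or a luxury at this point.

1.892 (luxury)

At Y = 19579: Q = 24.697.
dQ/dY = 46.72/Y = 0.00238623 at this income.
η = (dQ/dY)·(Y/Q) = 0.00238623 × (19579/24.697) = 1.892.
Since η > 1, the good is a luxury.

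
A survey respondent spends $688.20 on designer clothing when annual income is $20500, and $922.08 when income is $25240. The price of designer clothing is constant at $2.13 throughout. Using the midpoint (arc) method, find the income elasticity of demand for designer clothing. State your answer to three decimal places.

With a constant price, Q₁ = 688.20/2.13 = 323.099 and Q₂ = 922.08/2.13 = 432.901 (equivalently, work directly with expenditure since P cancels).
Midpoint %ΔQ = (922.08 − 688.20)/805.14 = 0.29048; midpoint %ΔI = (25240 − 20500)/22870 = 0.20726.
η = 0.29048 / 0.20726 = 1.402.

1.402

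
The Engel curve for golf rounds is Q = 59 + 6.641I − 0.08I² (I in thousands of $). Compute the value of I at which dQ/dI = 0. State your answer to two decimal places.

41.51

dQ/dI = 6.641 − 0.16I.
The good is inferior where dQ/dI < 0. Setting dQ/dI = 0 gives I = 6.641 / 0.16 = 41.51.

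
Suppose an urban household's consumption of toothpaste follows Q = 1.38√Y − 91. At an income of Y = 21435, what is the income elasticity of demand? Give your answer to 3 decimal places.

At Y = 21435: Q = 111.042.
dQ/dY = 1.38/(2√Y) = 0.00471289 at this income.
η = (dQ/dY)·(Y/Q) = 0.00471289 × (21435/111.042) = 0.910.

0.910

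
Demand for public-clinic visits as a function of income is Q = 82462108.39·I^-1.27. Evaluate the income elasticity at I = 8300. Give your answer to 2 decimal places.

For Q = A·I^β the income elasticity is constant and equal to β.
Here β = -1.27, so η = -1.27.

-1.27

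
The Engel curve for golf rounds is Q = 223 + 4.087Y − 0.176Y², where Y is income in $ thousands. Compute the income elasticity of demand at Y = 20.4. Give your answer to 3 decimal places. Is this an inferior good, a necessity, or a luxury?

At Y = 20.4: Q = 233.1306.
dQ/dY = 4.087 − 0.352Y = -3.09380.
η = (dQ/dY)·(Y/Q) = -3.09380 × (20.4/233.1306) = -0.271.
η < 0 ⇒ inferior good.

-0.271 (inferior good)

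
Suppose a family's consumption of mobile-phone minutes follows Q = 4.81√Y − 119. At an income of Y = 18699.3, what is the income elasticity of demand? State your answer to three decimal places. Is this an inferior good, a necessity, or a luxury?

At Y = 18699.3: Q = 538.745.
dQ/dY = 4.81/(2√Y) = 0.0175874 at this income.
η = (dQ/dY)·(Y/Q) = 0.0175874 × (18699.3/538.745) = 0.610.
Since 0 < η < 1, the good is a necessity.

0.610 (necessity)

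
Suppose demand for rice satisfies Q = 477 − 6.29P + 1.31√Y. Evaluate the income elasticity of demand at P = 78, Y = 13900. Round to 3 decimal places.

0.548

At P = 78, Y = 13900: Q = 140.827.
Holding P constant, ∂Q/∂Y = 1.31/(2√Y) = 0.00555564.
η_Y = (∂Q/∂Y)·(Y/Q) = 0.00555564 × (13900/140.827) = 0.548.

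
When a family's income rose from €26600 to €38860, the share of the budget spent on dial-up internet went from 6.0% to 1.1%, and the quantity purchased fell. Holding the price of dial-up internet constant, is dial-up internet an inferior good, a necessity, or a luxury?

inferior good

Quantity demanded falls as income rises, so η < 0.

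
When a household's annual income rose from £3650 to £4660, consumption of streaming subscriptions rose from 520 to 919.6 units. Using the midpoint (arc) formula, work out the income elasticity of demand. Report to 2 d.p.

ΔQ = 919.6 − 520 = 399.6; midpoint Q̄ = (520 + 919.6)/2 = 719.8.
ΔI = 4660 − 3650 = 1010; midpoint Ī = (3650 + 4660)/2 = 4155.
η = (ΔQ/Q̄) ÷ (ΔI/Ī) = (399.6/719.8) ÷ (1010/4155) = 2.28.

2.28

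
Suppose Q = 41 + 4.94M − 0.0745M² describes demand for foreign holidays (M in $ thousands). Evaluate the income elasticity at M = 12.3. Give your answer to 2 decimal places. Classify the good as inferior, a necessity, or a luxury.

At M = 12.3: Q = 90.4909.
dQ/dM = 4.94 − 0.149M = 3.10730.
η = (dQ/dM)·(M/Q) = 3.10730 × (12.3/90.4909) = 0.42.
0 < η < 1 ⇒ necessity.

0.42 (necessity)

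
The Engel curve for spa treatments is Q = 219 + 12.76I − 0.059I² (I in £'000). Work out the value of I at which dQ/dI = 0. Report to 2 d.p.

108.14

dQ/dI = 12.76 − 0.118I.
The good is inferior where dQ/dI < 0. Setting dQ/dI = 0 gives I = 12.76 / 0.118 = 108.14.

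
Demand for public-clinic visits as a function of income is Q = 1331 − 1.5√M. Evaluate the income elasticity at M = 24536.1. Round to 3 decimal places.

-0.107

At M = 24536.1: Q = 1096.040.
dQ/dM = -1.5/(2√M) = -0.00478805 at this income.
η = (dQ/dM)·(M/Q) = -0.00478805 × (24536.1/1096.040) = -0.107.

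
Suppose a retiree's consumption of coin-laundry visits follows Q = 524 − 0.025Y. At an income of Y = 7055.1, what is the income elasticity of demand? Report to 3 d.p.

At Y = 7055.1: Q = 347.622.
dQ/dY = −0.025.
η = (dQ/dY)·(Y/Q) = -0.025 × (7055.1/347.622) = -0.507.

-0.507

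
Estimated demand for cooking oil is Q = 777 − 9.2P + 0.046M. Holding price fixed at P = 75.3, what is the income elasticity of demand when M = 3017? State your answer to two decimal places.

0.62

At P = 75.3, M = 3017: Q = 223.022.
Holding P constant, ∂Q/∂M = 0.046.
η_M = (∂Q/∂M)·(M/Q) = 0.046 × (3017/223.022) = 0.62.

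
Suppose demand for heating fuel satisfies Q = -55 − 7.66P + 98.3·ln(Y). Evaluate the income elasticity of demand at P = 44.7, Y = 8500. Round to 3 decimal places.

0.200

At P = 44.7, Y = 8500: Q = 491.999.
Holding P constant, ∂Q/∂Y = 98.3/Y = 0.0115647.
η_Y = (∂Q/∂Y)·(Y/Q) = 0.0115647 × (8500/491.999) = 0.200.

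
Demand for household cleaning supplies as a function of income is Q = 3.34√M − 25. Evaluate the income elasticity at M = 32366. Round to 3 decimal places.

0.522

At M = 32366: Q = 575.884.
dQ/dM = 3.34/(2√M) = 0.00928265 at this income.
η = (dQ/dM)·(M/Q) = 0.00928265 × (32366/575.884) = 0.522.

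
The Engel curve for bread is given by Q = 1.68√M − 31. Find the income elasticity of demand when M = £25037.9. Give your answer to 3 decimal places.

0.566

At M = 25037.9: Q = 234.833.
dQ/dM = 1.68/(2√M) = 0.0053086 at this income.
η = (dQ/dM)·(M/Q) = 0.0053086 × (25037.9/234.833) = 0.566.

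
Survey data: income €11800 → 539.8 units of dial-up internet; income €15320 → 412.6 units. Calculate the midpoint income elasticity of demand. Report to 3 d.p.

-1.029

ΔQ = 412.6 − 539.8 = -127.2; midpoint Q̄ = (539.8 + 412.6)/2 = 476.2.
ΔI = 15320 − 11800 = 3520; midpoint Ī = (11800 + 15320)/2 = 13560.
η = (ΔQ/Q̄) ÷ (ΔI/Ī) = (-127.2/476.2) ÷ (3520/13560) = -1.029.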